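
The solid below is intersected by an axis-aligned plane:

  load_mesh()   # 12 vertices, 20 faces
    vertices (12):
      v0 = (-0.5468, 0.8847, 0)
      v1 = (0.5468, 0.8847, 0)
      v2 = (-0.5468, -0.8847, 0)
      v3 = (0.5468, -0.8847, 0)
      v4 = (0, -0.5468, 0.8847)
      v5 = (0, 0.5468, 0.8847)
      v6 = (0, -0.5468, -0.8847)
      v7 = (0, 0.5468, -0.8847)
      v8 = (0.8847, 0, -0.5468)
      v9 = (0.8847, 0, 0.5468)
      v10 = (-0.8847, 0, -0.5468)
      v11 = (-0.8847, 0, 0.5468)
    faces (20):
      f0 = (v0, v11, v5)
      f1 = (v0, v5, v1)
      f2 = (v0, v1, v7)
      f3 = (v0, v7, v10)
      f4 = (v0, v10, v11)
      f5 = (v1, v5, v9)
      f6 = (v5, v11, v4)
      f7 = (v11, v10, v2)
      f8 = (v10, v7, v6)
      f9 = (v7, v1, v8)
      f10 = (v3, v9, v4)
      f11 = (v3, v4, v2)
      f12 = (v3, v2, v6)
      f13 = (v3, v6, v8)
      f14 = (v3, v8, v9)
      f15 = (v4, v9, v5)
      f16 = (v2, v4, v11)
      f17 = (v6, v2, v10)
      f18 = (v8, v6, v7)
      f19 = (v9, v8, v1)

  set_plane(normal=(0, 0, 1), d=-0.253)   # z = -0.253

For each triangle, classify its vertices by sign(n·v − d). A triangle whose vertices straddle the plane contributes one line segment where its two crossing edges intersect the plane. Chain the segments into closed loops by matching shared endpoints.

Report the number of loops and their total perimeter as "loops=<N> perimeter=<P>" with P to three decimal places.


Straddling triangles (10 of 20):
  (v0,v1,v7) [++-] → (0.39043, 0.78807, -0.253)–(-0.39043, 0.78807, -0.253)  len=0.7809
  (v0,v7,v10) [+--] → (-0.39043, 0.78807, -0.253)–(-0.703144, 0.475356, -0.253)  len=0.4422
  (v0,v10,v11) [+-+] → (-0.703144, 0.475356, -0.253)–(-0.8847, 0, -0.253)  len=0.5088
  (v11,v10,v2) [+-+] → (-0.8847, 0, -0.253)–(-0.703144, -0.475356, -0.253)  len=0.5088
  (v7,v1,v8) [-+-] → (0.39043, 0.78807, -0.253)–(0.703144, 0.475356, -0.253)  len=0.4422
  (v3,v2,v6) [++-] → (-0.39043, -0.78807, -0.253)–(0.39043, -0.78807, -0.253)  len=0.7809
  (v3,v6,v8) [+--] → (0.39043, -0.78807, -0.253)–(0.703144, -0.475356, -0.253)  len=0.4422
  (v3,v8,v9) [+-+] → (0.703144, -0.475356, -0.253)–(0.8847, 0, -0.253)  len=0.5088
  (v6,v2,v10) [-+-] → (-0.39043, -0.78807, -0.253)–(-0.703144, -0.475356, -0.253)  len=0.4422
  (v9,v8,v1) [+-+] → (0.8847, 0, -0.253)–(0.703144, 0.475356, -0.253)  len=0.5088

Chained into 1 loop(s):
  loop 1: 10 segments, perimeter = 5.3661
Total perimeter = 5.366

loops=1 perimeter=5.366


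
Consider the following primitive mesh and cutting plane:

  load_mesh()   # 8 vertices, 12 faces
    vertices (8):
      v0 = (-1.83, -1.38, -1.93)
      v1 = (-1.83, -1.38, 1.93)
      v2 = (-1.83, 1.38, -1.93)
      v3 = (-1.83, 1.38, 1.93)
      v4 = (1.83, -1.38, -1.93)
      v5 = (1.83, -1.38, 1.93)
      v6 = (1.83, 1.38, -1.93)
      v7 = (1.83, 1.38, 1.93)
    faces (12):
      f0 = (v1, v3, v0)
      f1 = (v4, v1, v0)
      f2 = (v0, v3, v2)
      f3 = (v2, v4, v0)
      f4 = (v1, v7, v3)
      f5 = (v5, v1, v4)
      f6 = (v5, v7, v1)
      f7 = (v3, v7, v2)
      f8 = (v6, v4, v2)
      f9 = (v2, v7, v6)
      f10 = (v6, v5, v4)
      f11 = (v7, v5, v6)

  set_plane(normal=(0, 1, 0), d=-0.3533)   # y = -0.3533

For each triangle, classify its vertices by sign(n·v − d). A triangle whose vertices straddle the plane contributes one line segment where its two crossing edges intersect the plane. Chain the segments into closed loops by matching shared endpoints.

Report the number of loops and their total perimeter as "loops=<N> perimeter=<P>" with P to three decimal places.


Straddling triangles (8 of 12):
  (v1,v3,v0) [-+-] → (-1.83, -0.3533, 1.93)–(-1.83, -0.3533, -0.494108)  len=2.4241
  (v0,v3,v2) [-++] → (-1.83, -0.3533, -0.494108)–(-1.83, -0.3533, -1.93)  len=1.4359
  (v2,v4,v0) [+--] → (0.468507, -0.3533, -1.93)–(-1.83, -0.3533, -1.93)  len=2.2985
  (v1,v7,v3) [-++] → (-0.468507, -0.3533, 1.93)–(-1.83, -0.3533, 1.93)  len=1.3615
  (v5,v7,v1) [-+-] → (1.83, -0.3533, 1.93)–(-0.468507, -0.3533, 1.93)  len=2.2985
  (v6,v4,v2) [+-+] → (1.83, -0.3533, -1.93)–(0.468507, -0.3533, -1.93)  len=1.3615
  (v6,v5,v4) [+--] → (1.83, -0.3533, 0.494108)–(1.83, -0.3533, -1.93)  len=2.4241
  (v7,v5,v6) [+-+] → (1.83, -0.3533, 1.93)–(1.83, -0.3533, 0.494108)  len=1.4359

Chained into 1 loop(s):
  loop 1: 8 segments, perimeter = 15.0400
Total perimeter = 15.040

loops=1 perimeter=15.040


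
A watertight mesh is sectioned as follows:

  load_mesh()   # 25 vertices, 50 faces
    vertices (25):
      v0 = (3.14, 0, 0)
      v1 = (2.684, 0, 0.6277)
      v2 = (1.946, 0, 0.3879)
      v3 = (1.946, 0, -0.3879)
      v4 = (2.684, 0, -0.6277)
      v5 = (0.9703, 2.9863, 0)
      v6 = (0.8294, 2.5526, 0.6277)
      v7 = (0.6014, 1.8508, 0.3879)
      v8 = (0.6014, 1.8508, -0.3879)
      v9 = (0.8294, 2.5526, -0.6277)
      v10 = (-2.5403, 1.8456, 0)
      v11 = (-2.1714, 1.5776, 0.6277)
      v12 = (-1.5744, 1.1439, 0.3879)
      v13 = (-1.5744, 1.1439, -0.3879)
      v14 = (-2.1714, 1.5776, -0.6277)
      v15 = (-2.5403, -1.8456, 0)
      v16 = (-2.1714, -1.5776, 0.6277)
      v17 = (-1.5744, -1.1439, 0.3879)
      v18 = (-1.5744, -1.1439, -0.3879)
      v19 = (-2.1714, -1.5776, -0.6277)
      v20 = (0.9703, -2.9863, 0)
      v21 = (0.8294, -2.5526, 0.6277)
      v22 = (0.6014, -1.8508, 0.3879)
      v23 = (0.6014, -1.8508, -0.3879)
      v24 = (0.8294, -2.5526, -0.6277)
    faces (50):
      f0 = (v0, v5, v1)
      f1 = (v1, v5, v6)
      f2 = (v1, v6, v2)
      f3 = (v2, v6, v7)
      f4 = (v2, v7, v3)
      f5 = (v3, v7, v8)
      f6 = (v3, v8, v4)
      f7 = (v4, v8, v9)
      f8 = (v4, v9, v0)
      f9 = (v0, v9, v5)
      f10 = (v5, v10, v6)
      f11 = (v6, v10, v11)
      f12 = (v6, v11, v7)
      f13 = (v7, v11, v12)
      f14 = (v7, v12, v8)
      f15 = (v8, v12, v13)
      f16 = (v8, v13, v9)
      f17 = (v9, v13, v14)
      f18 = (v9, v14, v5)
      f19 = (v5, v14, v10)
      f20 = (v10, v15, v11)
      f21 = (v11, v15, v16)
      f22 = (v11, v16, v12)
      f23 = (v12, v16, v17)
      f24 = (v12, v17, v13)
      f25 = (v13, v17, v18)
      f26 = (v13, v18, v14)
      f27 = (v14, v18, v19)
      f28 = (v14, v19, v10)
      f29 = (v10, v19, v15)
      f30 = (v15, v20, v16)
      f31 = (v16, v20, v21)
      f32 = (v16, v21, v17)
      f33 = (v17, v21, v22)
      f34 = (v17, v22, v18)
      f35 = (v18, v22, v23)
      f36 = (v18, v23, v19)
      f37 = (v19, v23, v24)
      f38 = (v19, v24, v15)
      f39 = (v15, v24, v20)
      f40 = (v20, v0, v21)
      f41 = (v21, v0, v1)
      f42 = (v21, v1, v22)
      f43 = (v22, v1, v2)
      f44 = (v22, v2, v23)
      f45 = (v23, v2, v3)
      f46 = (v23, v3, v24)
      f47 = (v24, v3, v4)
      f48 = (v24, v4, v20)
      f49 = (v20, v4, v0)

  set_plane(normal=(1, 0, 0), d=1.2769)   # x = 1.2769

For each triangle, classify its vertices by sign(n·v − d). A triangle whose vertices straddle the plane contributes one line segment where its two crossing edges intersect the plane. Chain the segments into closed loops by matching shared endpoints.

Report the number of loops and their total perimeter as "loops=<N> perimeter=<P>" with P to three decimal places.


loops=2 perimeter=9.277

Straddling triangles (20 of 50):
  (v0,v5,v1) [+-+] → (1.2769, 2.56431, 0)–(1.2769, 2.45202, 0.112303)  len=0.1588
  (v1,v5,v6) [+--] → (1.2769, 2.45202, 0.112303)–(1.2769, 1.93668, 0.6277)  len=0.7288
  (v1,v6,v2) [+-+] → (1.2769, 1.93668, 0.6277)–(1.2769, 1.52959, 0.531595)  len=0.4183
  (v2,v6,v7) [+--] → (1.2769, 1.52959, 0.531595)–(1.2769, 0.920995, 0.3879)  len=0.6253
  (v2,v7,v3) [+-+] → (1.2769, 0.920995, 0.3879)–(1.2769, 0.920995, -0.00184632)  len=0.3897
  (v3,v7,v8) [+--] → (1.2769, 0.920995, -0.00184632)–(1.2769, 0.920995, -0.3879)  len=0.3861
  (v3,v8,v4) [+-+] → (1.2769, 0.920995, -0.3879)–(1.2769, 1.25049, -0.46568)  len=0.3385
  (v4,v8,v9) [+--] → (1.2769, 1.25049, -0.46568)–(1.2769, 1.93668, -0.6277)  len=0.7051
  (v4,v9,v0) [+-+] → (1.2769, 1.93668, -0.6277)–(1.2769, 2.05823, -0.506132)  len=0.1719
  (v0,v9,v5) [+--] → (1.2769, 2.05823, -0.506132)–(1.2769, 2.56431, 0)  len=0.7157
  (v20,v0,v21) [-+-] → (1.2769, -2.56431, 0)–(1.2769, -2.05823, 0.506132)  len=0.7157
  (v21,v0,v1) [-++] → (1.2769, -2.05823, 0.506132)–(1.2769, -1.93668, 0.6277)  len=0.1719
  (v21,v1,v22) [-+-] → (1.2769, -1.93668, 0.6277)–(1.2769, -1.25049, 0.46568)  len=0.7051
  (v22,v1,v2) [-++] → (1.2769, -1.25049, 0.46568)–(1.2769, -0.920995, 0.3879)  len=0.3385
  (v22,v2,v23) [-+-] → (1.2769, -0.920995, 0.3879)–(1.2769, -0.920995, 0.00184632)  len=0.3861
  (v23,v2,v3) [-++] → (1.2769, -0.920995, 0.00184632)–(1.2769, -0.920995, -0.3879)  len=0.3897
  (v23,v3,v24) [-+-] → (1.2769, -0.920995, -0.3879)–(1.2769, -1.52959, -0.531595)  len=0.6253
  (v24,v3,v4) [-++] → (1.2769, -1.52959, -0.531595)–(1.2769, -1.93668, -0.6277)  len=0.4183
  (v24,v4,v20) [-+-] → (1.2769, -1.93668, -0.6277)–(1.2769, -2.45202, -0.112303)  len=0.7288
  (v20,v4,v0) [-++] → (1.2769, -2.45202, -0.112303)–(1.2769, -2.56431, 0)  len=0.1588

Chained into 2 loop(s):
  loop 1: 10 segments, perimeter = 4.6383
  loop 2: 10 segments, perimeter = 4.6383
Total perimeter = 9.277


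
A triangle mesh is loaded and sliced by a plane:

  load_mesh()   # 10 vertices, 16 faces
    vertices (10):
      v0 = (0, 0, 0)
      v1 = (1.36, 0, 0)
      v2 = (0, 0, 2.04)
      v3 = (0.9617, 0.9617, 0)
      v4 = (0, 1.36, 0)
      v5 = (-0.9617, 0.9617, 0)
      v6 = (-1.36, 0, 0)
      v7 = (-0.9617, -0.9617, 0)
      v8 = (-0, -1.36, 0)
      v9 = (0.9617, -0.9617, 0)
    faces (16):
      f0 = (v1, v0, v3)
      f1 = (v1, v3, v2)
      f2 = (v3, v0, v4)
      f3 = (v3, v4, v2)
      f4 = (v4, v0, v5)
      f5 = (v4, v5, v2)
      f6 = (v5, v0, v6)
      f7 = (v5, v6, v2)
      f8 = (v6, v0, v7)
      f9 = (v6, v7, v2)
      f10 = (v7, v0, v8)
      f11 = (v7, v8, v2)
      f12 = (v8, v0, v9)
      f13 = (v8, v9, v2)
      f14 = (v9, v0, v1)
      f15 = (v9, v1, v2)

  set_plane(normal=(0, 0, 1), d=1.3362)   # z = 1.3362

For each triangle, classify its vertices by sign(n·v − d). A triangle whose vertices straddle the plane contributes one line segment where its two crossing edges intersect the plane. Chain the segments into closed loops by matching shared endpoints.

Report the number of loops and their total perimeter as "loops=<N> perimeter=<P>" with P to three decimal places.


loops=1 perimeter=2.873

Straddling triangles (8 of 16):
  (v1,v3,v2) [--+] → (0.331786, 0.331786, 1.3362)–(0.4692, 0, 1.3362)  len=0.3591
  (v3,v4,v2) [--+] → (0, 0.4692, 1.3362)–(0.331786, 0.331786, 1.3362)  len=0.3591
  (v4,v5,v2) [--+] → (-0.331786, 0.331786, 1.3362)–(0, 0.4692, 1.3362)  len=0.3591
  (v5,v6,v2) [--+] → (-0.4692, 0, 1.3362)–(-0.331786, 0.331786, 1.3362)  len=0.3591
  (v6,v7,v2) [--+] → (-0.331786, -0.331786, 1.3362)–(-0.4692, 0, 1.3362)  len=0.3591
  (v7,v8,v2) [--+] → (0, -0.4692, 1.3362)–(-0.331786, -0.331786, 1.3362)  len=0.3591
  (v8,v9,v2) [--+] → (0.331786, -0.331786, 1.3362)–(0, -0.4692, 1.3362)  len=0.3591
  (v9,v1,v2) [--+] → (0.4692, 0, 1.3362)–(0.331786, -0.331786, 1.3362)  len=0.3591

Chained into 1 loop(s):
  loop 1: 8 segments, perimeter = 2.8729
Total perimeter = 2.873


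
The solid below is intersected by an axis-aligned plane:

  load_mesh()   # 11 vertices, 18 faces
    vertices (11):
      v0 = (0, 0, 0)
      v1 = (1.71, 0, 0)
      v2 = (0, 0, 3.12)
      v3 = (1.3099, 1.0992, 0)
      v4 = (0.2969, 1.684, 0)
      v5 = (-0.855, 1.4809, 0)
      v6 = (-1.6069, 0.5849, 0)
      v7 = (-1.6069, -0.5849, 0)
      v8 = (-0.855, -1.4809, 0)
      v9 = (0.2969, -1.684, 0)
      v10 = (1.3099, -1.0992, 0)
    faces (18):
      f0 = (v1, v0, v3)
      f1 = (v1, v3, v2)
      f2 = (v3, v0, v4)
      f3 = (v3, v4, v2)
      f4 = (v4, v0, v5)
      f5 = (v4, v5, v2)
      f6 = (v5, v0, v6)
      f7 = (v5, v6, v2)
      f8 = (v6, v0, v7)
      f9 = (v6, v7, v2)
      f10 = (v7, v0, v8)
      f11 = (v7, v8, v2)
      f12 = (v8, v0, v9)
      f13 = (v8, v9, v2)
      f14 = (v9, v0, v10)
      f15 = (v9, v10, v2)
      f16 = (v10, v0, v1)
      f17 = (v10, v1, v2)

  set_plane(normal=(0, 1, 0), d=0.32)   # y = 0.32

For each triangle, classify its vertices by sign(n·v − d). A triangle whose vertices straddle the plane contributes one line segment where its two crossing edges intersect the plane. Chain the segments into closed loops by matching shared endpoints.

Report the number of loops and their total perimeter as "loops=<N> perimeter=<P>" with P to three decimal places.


loops=1 perimeter=9.264

Straddling triangles (10 of 18):
  (v1,v0,v3) [--+] → (0.381339, 0.32, 0)–(1.59352, 0.32, 0)  len=1.2122
  (v1,v3,v2) [-+-] → (1.59352, 0.32, 0)–(0.381339, 0.32, 2.2117)  len=2.5221
  (v3,v0,v4) [+-+] → (0.381339, 0.32, 0)–(0.0564181, 0.32, 0)  len=0.3249
  (v3,v4,v2) [++-] → (0.0564181, 0.32, 2.52713)–(0.381339, 0.32, 2.2117)  len=0.4528
  (v4,v0,v5) [+-+] → (0.0564181, 0.32, 0)–(-0.184753, 0.32, 0)  len=0.2412
  (v4,v5,v2) [++-] → (-0.184753, 0.32, 2.44582)–(0.0564181, 0.32, 2.52713)  len=0.2545
  (v5,v0,v6) [+-+] → (-0.184753, 0.32, 0)–(-0.879138, 0.32, 0)  len=0.6944
  (v5,v6,v2) [++-] → (-0.879138, 0.32, 1.41304)–(-0.184753, 0.32, 2.44582)  len=1.2445
  (v6,v0,v7) [+--] → (-0.879138, 0.32, 0)–(-1.6069, 0.32, 0)  len=0.7278
  (v6,v7,v2) [+--] → (-1.6069, 0.32, 0)–(-0.879138, 0.32, 1.41304)  len=1.5894

Chained into 1 loop(s):
  loop 1: 10 segments, perimeter = 9.2638
Total perimeter = 9.264


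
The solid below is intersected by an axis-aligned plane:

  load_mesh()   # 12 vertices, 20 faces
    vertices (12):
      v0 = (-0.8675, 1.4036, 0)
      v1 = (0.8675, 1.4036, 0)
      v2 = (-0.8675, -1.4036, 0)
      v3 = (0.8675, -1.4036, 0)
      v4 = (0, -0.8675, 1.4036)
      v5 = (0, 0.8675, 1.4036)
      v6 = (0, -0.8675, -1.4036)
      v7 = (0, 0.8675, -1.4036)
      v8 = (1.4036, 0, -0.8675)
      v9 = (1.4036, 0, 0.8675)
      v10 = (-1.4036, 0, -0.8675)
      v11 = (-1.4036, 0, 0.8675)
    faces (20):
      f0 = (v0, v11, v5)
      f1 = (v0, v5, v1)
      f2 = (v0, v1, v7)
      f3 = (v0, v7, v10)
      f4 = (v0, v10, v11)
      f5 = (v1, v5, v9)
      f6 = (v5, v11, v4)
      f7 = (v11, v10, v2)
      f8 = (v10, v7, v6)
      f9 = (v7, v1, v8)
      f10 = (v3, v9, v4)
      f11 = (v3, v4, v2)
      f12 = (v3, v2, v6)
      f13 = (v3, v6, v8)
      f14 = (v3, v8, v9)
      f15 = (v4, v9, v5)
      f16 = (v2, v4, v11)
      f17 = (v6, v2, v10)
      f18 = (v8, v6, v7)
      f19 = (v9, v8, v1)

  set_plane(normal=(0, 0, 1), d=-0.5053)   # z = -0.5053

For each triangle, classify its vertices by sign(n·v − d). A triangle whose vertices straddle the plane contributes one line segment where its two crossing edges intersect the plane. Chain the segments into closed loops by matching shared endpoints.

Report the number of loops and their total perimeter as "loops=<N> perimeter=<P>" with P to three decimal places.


Straddling triangles (10 of 20):
  (v0,v1,v7) [++-] → (0.555198, 1.2106, -0.5053)–(-0.555198, 1.2106, -0.5053)  len=1.1104
  (v0,v7,v10) [+--] → (-0.555198, 1.2106, -0.5053)–(-1.17977, 0.586033, -0.5053)  len=0.8833
  (v0,v10,v11) [+-+] → (-1.17977, 0.586033, -0.5053)–(-1.4036, 0, -0.5053)  len=0.6273
  (v11,v10,v2) [+-+] → (-1.4036, 0, -0.5053)–(-1.17977, -0.586033, -0.5053)  len=0.6273
  (v7,v1,v8) [-+-] → (0.555198, 1.2106, -0.5053)–(1.17977, 0.586033, -0.5053)  len=0.8833
  (v3,v2,v6) [++-] → (-0.555198, -1.2106, -0.5053)–(0.555198, -1.2106, -0.5053)  len=1.1104
  (v3,v6,v8) [+--] → (0.555198, -1.2106, -0.5053)–(1.17977, -0.586033, -0.5053)  len=0.8833
  (v3,v8,v9) [+-+] → (1.17977, -0.586033, -0.5053)–(1.4036, 0, -0.5053)  len=0.6273
  (v6,v2,v10) [-+-] → (-0.555198, -1.2106, -0.5053)–(-1.17977, -0.586033, -0.5053)  len=0.8833
  (v9,v8,v1) [+-+] → (1.4036, 0, -0.5053)–(1.17977, 0.586033, -0.5053)  len=0.6273

Chained into 1 loop(s):
  loop 1: 10 segments, perimeter = 8.2632
Total perimeter = 8.263

loops=1 perimeter=8.263


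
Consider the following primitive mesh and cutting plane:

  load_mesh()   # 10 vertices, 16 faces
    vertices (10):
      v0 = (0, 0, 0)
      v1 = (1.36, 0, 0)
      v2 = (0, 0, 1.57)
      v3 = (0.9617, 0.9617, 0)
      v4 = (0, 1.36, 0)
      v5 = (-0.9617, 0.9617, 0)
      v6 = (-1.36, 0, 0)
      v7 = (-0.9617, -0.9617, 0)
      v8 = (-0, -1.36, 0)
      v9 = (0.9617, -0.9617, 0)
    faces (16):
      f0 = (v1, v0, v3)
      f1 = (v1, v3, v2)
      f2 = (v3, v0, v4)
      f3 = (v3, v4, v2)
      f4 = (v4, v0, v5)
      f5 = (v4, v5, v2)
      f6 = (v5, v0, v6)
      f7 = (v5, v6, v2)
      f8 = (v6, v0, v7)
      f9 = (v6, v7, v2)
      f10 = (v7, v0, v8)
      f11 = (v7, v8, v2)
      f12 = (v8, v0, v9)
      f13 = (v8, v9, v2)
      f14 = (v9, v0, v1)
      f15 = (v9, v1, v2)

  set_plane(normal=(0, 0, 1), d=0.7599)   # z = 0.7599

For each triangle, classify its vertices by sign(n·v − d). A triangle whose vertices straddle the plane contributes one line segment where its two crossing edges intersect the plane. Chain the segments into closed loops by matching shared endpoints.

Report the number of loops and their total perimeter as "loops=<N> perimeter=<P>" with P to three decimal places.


Straddling triangles (8 of 16):
  (v1,v3,v2) [--+] → (0.496225, 0.496225, 0.7599)–(0.701743, 0, 0.7599)  len=0.5371
  (v3,v4,v2) [--+] → (0, 0.701743, 0.7599)–(0.496225, 0.496225, 0.7599)  len=0.5371
  (v4,v5,v2) [--+] → (-0.496225, 0.496225, 0.7599)–(0, 0.701743, 0.7599)  len=0.5371
  (v5,v6,v2) [--+] → (-0.701743, 0, 0.7599)–(-0.496225, 0.496225, 0.7599)  len=0.5371
  (v6,v7,v2) [--+] → (-0.496225, -0.496225, 0.7599)–(-0.701743, 0, 0.7599)  len=0.5371
  (v7,v8,v2) [--+] → (0, -0.701743, 0.7599)–(-0.496225, -0.496225, 0.7599)  len=0.5371
  (v8,v9,v2) [--+] → (0.496225, -0.496225, 0.7599)–(0, -0.701743, 0.7599)  len=0.5371
  (v9,v1,v2) [--+] → (0.701743, 0, 0.7599)–(0.496225, -0.496225, 0.7599)  len=0.5371

Chained into 1 loop(s):
  loop 1: 8 segments, perimeter = 4.2968
Total perimeter = 4.297

loops=1 perimeter=4.297


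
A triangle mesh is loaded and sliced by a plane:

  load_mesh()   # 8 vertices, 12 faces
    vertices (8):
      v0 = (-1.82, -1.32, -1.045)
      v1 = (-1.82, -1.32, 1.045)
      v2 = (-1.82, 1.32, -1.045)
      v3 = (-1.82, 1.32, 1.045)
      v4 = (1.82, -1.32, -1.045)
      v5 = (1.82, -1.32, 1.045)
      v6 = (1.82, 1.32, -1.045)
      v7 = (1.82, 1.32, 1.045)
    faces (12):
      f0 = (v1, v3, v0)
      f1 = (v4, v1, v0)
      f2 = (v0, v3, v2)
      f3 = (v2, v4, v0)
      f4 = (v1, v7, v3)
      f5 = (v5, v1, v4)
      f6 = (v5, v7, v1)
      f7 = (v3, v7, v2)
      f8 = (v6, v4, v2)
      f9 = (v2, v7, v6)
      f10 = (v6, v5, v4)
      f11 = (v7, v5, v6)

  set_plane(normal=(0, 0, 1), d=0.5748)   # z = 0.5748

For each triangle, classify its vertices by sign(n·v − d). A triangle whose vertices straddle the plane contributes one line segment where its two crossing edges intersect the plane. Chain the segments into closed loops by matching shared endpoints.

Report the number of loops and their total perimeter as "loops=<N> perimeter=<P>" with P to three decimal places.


Straddling triangles (8 of 12):
  (v1,v3,v0) [++-] → (-1.82, 0.726063, 0.5748)–(-1.82, -1.32, 0.5748)  len=2.0461
  (v4,v1,v0) [-+-] → (-1.00109, -1.32, 0.5748)–(-1.82, -1.32, 0.5748)  len=0.8189
  (v0,v3,v2) [-+-] → (-1.82, 0.726063, 0.5748)–(-1.82, 1.32, 0.5748)  len=0.5939
  (v5,v1,v4) [++-] → (-1.00109, -1.32, 0.5748)–(1.82, -1.32, 0.5748)  len=2.8211
  (v3,v7,v2) [++-] → (1.00109, 1.32, 0.5748)–(-1.82, 1.32, 0.5748)  len=2.8211
  (v2,v7,v6) [-+-] → (1.00109, 1.32, 0.5748)–(1.82, 1.32, 0.5748)  len=0.8189
  (v6,v5,v4) [-+-] → (1.82, -0.726063, 0.5748)–(1.82, -1.32, 0.5748)  len=0.5939
  (v7,v5,v6) [++-] → (1.82, -0.726063, 0.5748)–(1.82, 1.32, 0.5748)  len=2.0461

Chained into 1 loop(s):
  loop 1: 8 segments, perimeter = 12.5600
Total perimeter = 12.560

loops=1 perimeter=12.560


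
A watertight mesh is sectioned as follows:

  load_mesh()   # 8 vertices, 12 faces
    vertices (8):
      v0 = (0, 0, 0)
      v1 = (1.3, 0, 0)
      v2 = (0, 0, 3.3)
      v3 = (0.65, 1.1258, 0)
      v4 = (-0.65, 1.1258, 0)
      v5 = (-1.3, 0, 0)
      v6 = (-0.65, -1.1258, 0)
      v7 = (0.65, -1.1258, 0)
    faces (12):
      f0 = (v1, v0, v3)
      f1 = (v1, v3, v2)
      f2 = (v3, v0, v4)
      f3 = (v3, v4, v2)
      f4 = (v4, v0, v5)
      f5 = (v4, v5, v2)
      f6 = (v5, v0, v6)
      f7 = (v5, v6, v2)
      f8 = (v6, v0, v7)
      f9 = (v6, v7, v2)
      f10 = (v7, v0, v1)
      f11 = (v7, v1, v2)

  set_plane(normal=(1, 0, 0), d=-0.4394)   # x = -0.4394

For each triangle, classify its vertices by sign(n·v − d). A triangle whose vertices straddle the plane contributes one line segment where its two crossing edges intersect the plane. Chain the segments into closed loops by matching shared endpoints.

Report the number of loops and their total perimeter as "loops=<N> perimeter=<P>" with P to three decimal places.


loops=1 perimeter=7.212

Straddling triangles (8 of 12):
  (v3,v0,v4) [++-] → (-0.4394, 0.761041, 0)–(-0.4394, 1.1258, 0)  len=0.3648
  (v3,v4,v2) [+-+] → (-0.4394, 1.1258, 0)–(-0.4394, 0.761041, 1.0692)  len=1.1297
  (v4,v0,v5) [-+-] → (-0.4394, 0.761041, 0)–(-0.4394, 0, 0)  len=0.7610
  (v4,v5,v2) [--+] → (-0.4394, 0, 2.1846)–(-0.4394, 0.761041, 1.0692)  len=1.3503
  (v5,v0,v6) [-+-] → (-0.4394, 0, 0)–(-0.4394, -0.761041, 0)  len=0.7610
  (v5,v6,v2) [--+] → (-0.4394, -0.761041, 1.0692)–(-0.4394, 0, 2.1846)  len=1.3503
  (v6,v0,v7) [-++] → (-0.4394, -0.761041, 0)–(-0.4394, -1.1258, 0)  len=0.3648
  (v6,v7,v2) [-++] → (-0.4394, -1.1258, 0)–(-0.4394, -0.761041, 1.0692)  len=1.1297

Chained into 1 loop(s):
  loop 1: 8 segments, perimeter = 7.2116
Total perimeter = 7.212


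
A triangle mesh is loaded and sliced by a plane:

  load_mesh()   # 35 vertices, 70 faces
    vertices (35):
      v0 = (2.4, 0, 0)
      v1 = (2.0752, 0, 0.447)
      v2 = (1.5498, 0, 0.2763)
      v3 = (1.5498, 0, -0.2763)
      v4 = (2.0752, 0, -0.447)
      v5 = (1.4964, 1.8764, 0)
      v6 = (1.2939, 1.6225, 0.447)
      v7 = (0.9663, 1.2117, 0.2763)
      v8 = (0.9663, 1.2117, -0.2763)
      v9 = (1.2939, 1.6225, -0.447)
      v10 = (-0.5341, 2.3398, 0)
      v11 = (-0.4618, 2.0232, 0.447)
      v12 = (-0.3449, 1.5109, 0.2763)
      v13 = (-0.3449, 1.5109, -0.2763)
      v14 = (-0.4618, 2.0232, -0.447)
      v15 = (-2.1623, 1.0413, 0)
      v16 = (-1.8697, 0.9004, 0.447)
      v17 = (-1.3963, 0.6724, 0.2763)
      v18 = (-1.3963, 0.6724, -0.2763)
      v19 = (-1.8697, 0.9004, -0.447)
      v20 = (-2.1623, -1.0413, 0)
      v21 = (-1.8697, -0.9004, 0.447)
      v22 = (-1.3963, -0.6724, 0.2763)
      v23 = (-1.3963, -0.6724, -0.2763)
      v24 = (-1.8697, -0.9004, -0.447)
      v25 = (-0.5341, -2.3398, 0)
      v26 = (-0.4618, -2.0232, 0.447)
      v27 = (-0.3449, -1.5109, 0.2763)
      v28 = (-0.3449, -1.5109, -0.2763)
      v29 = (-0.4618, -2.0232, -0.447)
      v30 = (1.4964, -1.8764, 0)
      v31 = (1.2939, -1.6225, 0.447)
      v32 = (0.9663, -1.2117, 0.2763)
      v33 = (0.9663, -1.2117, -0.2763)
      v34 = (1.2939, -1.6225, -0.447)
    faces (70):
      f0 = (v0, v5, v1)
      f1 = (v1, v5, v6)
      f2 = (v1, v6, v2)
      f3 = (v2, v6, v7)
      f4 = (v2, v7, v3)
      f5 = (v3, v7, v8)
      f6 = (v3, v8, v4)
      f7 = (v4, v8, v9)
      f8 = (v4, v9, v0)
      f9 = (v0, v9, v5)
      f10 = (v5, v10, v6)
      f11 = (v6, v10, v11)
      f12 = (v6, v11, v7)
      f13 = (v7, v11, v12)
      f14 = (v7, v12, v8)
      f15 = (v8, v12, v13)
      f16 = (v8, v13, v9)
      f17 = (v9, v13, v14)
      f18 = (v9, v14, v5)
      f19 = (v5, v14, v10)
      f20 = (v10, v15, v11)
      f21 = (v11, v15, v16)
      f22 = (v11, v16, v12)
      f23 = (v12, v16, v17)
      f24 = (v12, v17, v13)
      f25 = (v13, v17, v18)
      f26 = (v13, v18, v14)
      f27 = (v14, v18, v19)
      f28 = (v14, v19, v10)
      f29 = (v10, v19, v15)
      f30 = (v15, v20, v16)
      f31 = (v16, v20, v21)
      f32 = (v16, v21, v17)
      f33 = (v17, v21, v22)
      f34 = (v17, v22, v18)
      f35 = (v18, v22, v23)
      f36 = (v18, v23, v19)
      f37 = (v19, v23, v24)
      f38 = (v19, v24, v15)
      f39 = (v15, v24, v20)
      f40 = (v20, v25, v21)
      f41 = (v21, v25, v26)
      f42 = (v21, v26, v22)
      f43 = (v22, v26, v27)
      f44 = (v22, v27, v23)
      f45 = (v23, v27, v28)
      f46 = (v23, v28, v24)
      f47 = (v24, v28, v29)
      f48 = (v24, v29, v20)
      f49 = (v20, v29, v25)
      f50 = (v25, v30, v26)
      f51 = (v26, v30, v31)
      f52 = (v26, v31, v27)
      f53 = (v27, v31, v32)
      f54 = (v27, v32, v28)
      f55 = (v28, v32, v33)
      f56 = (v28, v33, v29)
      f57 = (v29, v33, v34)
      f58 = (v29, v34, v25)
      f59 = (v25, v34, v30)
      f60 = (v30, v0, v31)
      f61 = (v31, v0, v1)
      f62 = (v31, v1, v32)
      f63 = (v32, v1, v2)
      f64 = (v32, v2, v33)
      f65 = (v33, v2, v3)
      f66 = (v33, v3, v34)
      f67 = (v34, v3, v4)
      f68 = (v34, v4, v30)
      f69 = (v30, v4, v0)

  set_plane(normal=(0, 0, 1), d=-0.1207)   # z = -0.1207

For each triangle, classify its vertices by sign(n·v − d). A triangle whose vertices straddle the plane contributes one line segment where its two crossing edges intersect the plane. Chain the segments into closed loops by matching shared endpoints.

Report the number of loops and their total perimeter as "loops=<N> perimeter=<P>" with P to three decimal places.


Straddling triangles (28 of 70):
  (v2,v7,v3) [++-] → (1.3855, 0.341188, -0.1207)–(1.5498, 0, -0.1207)  len=0.3787
  (v3,v7,v8) [-+-] → (1.3855, 0.341188, -0.1207)–(0.9663, 1.2117, -0.1207)  len=0.9662
  (v4,v9,v0) [--+] → (2.10133, 0.438111, -0.1207)–(2.3123, 0, -0.1207)  len=0.4863
  (v0,v9,v5) [+-+] → (2.10133, 0.438111, -0.1207)–(1.44172, 1.80784, -0.1207)  len=1.5203
  (v7,v12,v8) [++-] → (0.597095, 1.29595, -0.1207)–(0.9663, 1.2117, -0.1207)  len=0.3787
  (v8,v12,v13) [-+-] → (0.597095, 1.29595, -0.1207)–(-0.3449, 1.5109, -0.1207)  len=0.9662
  (v9,v14,v5) [--+] → (0.967642, 1.91604, -0.1207)–(1.44172, 1.80784, -0.1207)  len=0.4863
  (v5,v14,v10) [+-+] → (0.967642, 1.91604, -0.1207)–(-0.514577, 2.25431, -0.1207)  len=1.5203
  (v12,v17,v13) [++-] → (-0.640951, 1.2748, -0.1207)–(-0.3449, 1.5109, -0.1207)  len=0.3787
  (v13,v17,v18) [-+-] → (-0.640951, 1.2748, -0.1207)–(-1.3963, 0.6724, -0.1207)  len=0.9661
  (v14,v19,v10) [--+] → (-0.894742, 1.95113, -0.1207)–(-0.514577, 2.25431, -0.1207)  len=0.4863
  (v10,v19,v15) [+-+] → (-0.894742, 1.95113, -0.1207)–(-2.08329, 1.00325, -0.1207)  len=1.5202
  (v17,v22,v18) [++-] → (-1.3963, 0.293734, -0.1207)–(-1.3963, 0.6724, -0.1207)  len=0.3787
  (v18,v22,v23) [-+-] → (-1.3963, 0.293734, -0.1207)–(-1.3963, -0.6724, -0.1207)  len=0.9661
  (v19,v24,v15) [--+] → (-2.08329, 0.516998, -0.1207)–(-2.08329, 1.00325, -0.1207)  len=0.4863
  (v15,v24,v20) [+-+] → (-2.08329, 0.516998, -0.1207)–(-2.08329, -1.00325, -0.1207)  len=1.5203
  (v22,v27,v23) [++-] → (-1.10025, -0.908503, -0.1207)–(-1.3963, -0.6724, -0.1207)  len=0.3787
  (v23,v27,v28) [-+-] → (-1.10025, -0.908503, -0.1207)–(-0.3449, -1.5109, -0.1207)  len=0.9661
  (v24,v29,v20) [--+] → (-1.70313, -1.30643, -0.1207)–(-2.08329, -1.00325, -0.1207)  len=0.4863
  (v20,v29,v25) [+-+] → (-1.70313, -1.30643, -0.1207)–(-0.514577, -2.25431, -0.1207)  len=1.5202
  (v27,v32,v28) [++-] → (0.0243051, -1.42665, -0.1207)–(-0.3449, -1.5109, -0.1207)  len=0.3787
  (v28,v32,v33) [-+-] → (0.0243051, -1.42665, -0.1207)–(0.9663, -1.2117, -0.1207)  len=0.9662
  (v29,v34,v25) [--+] → (-0.0404991, -2.14611, -0.1207)–(-0.514577, -2.25431, -0.1207)  len=0.4863
  (v25,v34,v30) [+-+] → (-0.0404991, -2.14611, -0.1207)–(1.44172, -1.80784, -0.1207)  len=1.5203
  (v32,v2,v33) [++-] → (1.1306, -0.870512, -0.1207)–(0.9663, -1.2117, -0.1207)  len=0.3787
  (v33,v2,v3) [-+-] → (1.1306, -0.870512, -0.1207)–(1.5498, 0, -0.1207)  len=0.9662
  (v34,v4,v30) [--+] → (1.65269, -1.36973, -0.1207)–(1.44172, -1.80784, -0.1207)  len=0.4863
  (v30,v4,v0) [+-+] → (1.65269, -1.36973, -0.1207)–(2.3123, 0, -0.1207)  len=1.5203

Chained into 2 loop(s):
  loop 1: 14 segments, perimeter = 9.4140
  loop 2: 14 segments, perimeter = 14.0458
Total perimeter = 23.460

loops=2 perimeter=23.460


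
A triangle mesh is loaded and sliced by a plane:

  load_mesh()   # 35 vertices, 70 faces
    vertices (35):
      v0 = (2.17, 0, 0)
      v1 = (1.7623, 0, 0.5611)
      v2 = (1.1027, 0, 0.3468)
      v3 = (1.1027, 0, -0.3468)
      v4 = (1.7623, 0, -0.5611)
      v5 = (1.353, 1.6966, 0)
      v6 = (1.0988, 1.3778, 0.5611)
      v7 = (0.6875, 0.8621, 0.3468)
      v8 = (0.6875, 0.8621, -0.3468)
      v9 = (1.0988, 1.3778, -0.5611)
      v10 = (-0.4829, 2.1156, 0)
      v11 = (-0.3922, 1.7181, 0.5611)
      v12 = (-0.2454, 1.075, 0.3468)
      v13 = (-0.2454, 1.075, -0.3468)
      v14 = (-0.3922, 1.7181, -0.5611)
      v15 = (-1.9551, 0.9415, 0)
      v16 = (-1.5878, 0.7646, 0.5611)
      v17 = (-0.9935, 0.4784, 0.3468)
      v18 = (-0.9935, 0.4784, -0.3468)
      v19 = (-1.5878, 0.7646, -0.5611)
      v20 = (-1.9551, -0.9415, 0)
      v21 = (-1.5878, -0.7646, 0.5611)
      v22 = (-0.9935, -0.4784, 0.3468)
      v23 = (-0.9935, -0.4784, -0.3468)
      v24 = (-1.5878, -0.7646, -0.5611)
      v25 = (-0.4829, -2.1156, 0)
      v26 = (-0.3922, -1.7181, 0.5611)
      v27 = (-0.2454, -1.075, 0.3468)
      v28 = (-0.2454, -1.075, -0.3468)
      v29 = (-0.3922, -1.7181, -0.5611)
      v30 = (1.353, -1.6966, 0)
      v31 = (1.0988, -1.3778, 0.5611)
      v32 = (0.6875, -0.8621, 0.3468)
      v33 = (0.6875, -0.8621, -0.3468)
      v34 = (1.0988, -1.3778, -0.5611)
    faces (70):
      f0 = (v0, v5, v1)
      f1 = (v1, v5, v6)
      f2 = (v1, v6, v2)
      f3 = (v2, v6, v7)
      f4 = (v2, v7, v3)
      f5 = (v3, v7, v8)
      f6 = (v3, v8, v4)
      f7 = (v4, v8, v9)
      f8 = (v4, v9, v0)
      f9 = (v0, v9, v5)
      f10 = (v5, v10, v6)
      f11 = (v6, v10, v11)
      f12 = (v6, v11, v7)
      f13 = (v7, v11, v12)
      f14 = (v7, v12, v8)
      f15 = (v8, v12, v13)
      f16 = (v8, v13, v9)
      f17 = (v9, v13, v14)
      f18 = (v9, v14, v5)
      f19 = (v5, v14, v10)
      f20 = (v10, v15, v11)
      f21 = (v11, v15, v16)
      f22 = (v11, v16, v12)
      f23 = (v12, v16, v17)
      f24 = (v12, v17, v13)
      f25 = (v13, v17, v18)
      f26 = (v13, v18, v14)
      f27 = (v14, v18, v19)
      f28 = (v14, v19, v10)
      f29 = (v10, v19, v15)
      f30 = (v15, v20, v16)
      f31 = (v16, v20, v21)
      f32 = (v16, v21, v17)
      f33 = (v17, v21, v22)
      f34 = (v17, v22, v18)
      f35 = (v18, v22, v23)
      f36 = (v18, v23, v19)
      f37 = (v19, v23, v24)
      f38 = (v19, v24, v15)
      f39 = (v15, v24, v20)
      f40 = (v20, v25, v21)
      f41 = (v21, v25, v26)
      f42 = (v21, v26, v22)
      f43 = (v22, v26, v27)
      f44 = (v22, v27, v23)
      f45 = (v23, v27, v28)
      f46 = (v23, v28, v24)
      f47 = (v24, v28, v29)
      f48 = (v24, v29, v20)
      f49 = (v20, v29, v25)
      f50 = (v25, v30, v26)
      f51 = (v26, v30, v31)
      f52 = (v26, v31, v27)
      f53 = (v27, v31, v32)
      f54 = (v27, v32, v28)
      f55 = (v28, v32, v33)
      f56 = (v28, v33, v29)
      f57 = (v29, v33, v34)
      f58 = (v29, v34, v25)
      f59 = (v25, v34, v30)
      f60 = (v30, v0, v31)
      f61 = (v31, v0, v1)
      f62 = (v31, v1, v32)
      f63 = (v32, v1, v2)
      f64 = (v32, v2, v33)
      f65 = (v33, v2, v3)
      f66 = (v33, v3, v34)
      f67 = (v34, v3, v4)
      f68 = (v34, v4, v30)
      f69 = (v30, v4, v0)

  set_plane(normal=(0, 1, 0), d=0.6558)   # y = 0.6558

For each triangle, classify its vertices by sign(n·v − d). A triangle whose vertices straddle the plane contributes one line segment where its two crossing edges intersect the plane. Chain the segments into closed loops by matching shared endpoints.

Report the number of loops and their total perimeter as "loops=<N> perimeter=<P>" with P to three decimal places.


loops=2 perimeter=7.194

Straddling triangles (22 of 70):
  (v0,v5,v1) [-+-] → (1.8542, 0.6558, 0)–(1.60409, 0.6558, 0.344214)  len=0.4255
  (v1,v5,v6) [-++] → (1.60409, 0.6558, 0.344214)–(1.44649, 0.6558, 0.5611)  len=0.2681
  (v1,v6,v2) [-+-] → (1.44649, 0.6558, 0.5611)–(1.10084, 0.6558, 0.448802)  len=0.3634
  (v2,v6,v7) [-++] → (1.10084, 0.6558, 0.448802)–(0.786857, 0.6558, 0.3468)  len=0.3301
  (v2,v7,v3) [-+-] → (0.786857, 0.6558, 0.3468)–(0.786857, 0.6558, 0.180822)  len=0.1660
  (v3,v7,v8) [-++] → (0.786857, 0.6558, 0.180822)–(0.786857, 0.6558, -0.3468)  len=0.5276
  (v3,v8,v4) [-+-] → (0.786857, 0.6558, -0.3468)–(0.944699, 0.6558, -0.398082)  len=0.1660
  (v4,v8,v9) [-++] → (0.944699, 0.6558, -0.398082)–(1.44649, 0.6558, -0.5611)  len=0.5276
  (v4,v9,v0) [-+-] → (1.44649, 0.6558, -0.5611)–(1.66013, 0.6558, -0.26707)  len=0.3635
  (v0,v9,v5) [-++] → (1.66013, 0.6558, -0.26707)–(1.8542, 0.6558, 0)  len=0.3301
  (v12,v16,v17) [++-] → (-1.36187, 0.6558, 0.479633)–(-0.771051, 0.6558, 0.3468)  len=0.6056
  (v12,v17,v13) [+-+] → (-0.771051, 0.6558, 0.3468)–(-0.771051, 0.6558, 0.140557)  len=0.2062
  (v13,v17,v18) [+--] → (-0.771051, 0.6558, 0.140557)–(-0.771051, 0.6558, -0.3468)  len=0.4874
  (v13,v18,v14) [+-+] → (-0.771051, 0.6558, -0.3468)–(-0.907454, 0.6558, -0.377466)  len=0.1398
  (v14,v18,v19) [+-+] → (-0.907454, 0.6558, -0.377466)–(-1.36187, 0.6558, -0.479633)  len=0.4658
  (v15,v20,v16) [+-+] → (-1.9551, 0.6558, 0)–(-1.61122, 0.6558, 0.525318)  len=0.6279
  (v16,v20,v21) [+--] → (-1.61122, 0.6558, 0.525318)–(-1.5878, 0.6558, 0.5611)  len=0.0428
  (v16,v21,v17) [+--] → (-1.5878, 0.6558, 0.5611)–(-1.36187, 0.6558, 0.479633)  len=0.2402
  (v18,v23,v19) [--+] → (-1.53578, 0.6558, -0.542342)–(-1.36187, 0.6558, -0.479633)  len=0.1849
  (v19,v23,v24) [+--] → (-1.53578, 0.6558, -0.542342)–(-1.5878, 0.6558, -0.5611)  len=0.0553
  (v19,v24,v15) [+-+] → (-1.5878, 0.6558, -0.5611)–(-1.89359, 0.6558, -0.0939607)  len=0.5583
  (v15,v24,v20) [+--] → (-1.89359, 0.6558, -0.0939607)–(-1.9551, 0.6558, 0)  len=0.1123

Chained into 2 loop(s):
  loop 1: 10 segments, perimeter = 3.4679
  loop 2: 12 segments, perimeter = 3.7263
Total perimeter = 7.194


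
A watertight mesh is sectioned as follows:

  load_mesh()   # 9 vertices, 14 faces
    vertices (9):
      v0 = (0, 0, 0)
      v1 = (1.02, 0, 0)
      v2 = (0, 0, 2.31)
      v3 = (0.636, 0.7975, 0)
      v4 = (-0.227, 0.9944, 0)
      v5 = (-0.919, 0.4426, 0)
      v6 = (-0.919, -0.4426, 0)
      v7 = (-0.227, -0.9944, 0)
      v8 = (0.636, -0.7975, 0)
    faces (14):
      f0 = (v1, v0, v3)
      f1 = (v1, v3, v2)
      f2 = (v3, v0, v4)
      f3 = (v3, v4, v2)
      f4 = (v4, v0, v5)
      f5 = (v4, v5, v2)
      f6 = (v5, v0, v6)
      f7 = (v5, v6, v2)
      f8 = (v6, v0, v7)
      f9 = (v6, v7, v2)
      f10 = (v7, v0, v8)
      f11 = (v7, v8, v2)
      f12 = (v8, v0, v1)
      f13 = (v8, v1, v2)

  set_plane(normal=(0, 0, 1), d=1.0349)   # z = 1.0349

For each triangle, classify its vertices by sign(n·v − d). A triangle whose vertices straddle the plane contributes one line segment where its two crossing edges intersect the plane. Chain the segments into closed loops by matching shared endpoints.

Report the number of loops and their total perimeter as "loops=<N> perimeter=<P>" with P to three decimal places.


Straddling triangles (7 of 14):
  (v1,v3,v2) [--+] → (0.351066, 0.440213, 1.0349)–(0.563031, 0, 1.0349)  len=0.4886
  (v3,v4,v2) [--+] → (-0.125302, 0.5489, 1.0349)–(0.351066, 0.440213, 1.0349)  len=0.4886
  (v4,v5,v2) [--+] → (-0.50728, 0.244311, 1.0349)–(-0.125302, 0.5489, 1.0349)  len=0.4886
  (v5,v6,v2) [--+] → (-0.50728, -0.244311, 1.0349)–(-0.50728, 0.244311, 1.0349)  len=0.4886
  (v6,v7,v2) [--+] → (-0.125302, -0.5489, 1.0349)–(-0.50728, -0.244311, 1.0349)  len=0.4886
  (v7,v8,v2) [--+] → (0.351066, -0.440213, 1.0349)–(-0.125302, -0.5489, 1.0349)  len=0.4886
  (v8,v1,v2) [--+] → (0.563031, 0, 1.0349)–(0.351066, -0.440213, 1.0349)  len=0.4886

Chained into 1 loop(s):
  loop 1: 7 segments, perimeter = 3.4201
Total perimeter = 3.420

loops=1 perimeter=3.420


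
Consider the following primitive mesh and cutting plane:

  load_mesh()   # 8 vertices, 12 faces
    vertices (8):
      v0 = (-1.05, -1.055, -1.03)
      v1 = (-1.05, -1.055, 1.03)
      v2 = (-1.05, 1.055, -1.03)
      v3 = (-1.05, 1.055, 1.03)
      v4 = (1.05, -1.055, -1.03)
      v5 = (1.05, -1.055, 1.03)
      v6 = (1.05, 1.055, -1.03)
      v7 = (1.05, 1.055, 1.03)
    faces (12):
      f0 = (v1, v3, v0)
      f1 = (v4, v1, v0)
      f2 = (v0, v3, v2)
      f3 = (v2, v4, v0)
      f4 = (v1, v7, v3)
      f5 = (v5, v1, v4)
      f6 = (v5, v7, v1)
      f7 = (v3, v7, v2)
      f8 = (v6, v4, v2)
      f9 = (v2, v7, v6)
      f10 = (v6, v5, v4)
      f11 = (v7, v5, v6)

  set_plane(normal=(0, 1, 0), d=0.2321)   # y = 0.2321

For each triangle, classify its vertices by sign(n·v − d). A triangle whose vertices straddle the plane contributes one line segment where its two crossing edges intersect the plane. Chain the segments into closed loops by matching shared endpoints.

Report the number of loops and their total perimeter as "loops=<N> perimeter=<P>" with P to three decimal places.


Straddling triangles (8 of 12):
  (v1,v3,v0) [-+-] → (-1.05, 0.2321, 1.03)–(-1.05, 0.2321, 0.2266)  len=0.8034
  (v0,v3,v2) [-++] → (-1.05, 0.2321, 0.2266)–(-1.05, 0.2321, -1.03)  len=1.2566
  (v2,v4,v0) [+--] → (-0.231, 0.2321, -1.03)–(-1.05, 0.2321, -1.03)  len=0.8190
  (v1,v7,v3) [-++] → (0.231, 0.2321, 1.03)–(-1.05, 0.2321, 1.03)  len=1.2810
  (v5,v7,v1) [-+-] → (1.05, 0.2321, 1.03)–(0.231, 0.2321, 1.03)  len=0.8190
  (v6,v4,v2) [+-+] → (1.05, 0.2321, -1.03)–(-0.231, 0.2321, -1.03)  len=1.2810
  (v6,v5,v4) [+--] → (1.05, 0.2321, -0.2266)–(1.05, 0.2321, -1.03)  len=0.8034
  (v7,v5,v6) [+-+] → (1.05, 0.2321, 1.03)–(1.05, 0.2321, -0.2266)  len=1.2566

Chained into 1 loop(s):
  loop 1: 8 segments, perimeter = 8.3200
Total perimeter = 8.320

loops=1 perimeter=8.320


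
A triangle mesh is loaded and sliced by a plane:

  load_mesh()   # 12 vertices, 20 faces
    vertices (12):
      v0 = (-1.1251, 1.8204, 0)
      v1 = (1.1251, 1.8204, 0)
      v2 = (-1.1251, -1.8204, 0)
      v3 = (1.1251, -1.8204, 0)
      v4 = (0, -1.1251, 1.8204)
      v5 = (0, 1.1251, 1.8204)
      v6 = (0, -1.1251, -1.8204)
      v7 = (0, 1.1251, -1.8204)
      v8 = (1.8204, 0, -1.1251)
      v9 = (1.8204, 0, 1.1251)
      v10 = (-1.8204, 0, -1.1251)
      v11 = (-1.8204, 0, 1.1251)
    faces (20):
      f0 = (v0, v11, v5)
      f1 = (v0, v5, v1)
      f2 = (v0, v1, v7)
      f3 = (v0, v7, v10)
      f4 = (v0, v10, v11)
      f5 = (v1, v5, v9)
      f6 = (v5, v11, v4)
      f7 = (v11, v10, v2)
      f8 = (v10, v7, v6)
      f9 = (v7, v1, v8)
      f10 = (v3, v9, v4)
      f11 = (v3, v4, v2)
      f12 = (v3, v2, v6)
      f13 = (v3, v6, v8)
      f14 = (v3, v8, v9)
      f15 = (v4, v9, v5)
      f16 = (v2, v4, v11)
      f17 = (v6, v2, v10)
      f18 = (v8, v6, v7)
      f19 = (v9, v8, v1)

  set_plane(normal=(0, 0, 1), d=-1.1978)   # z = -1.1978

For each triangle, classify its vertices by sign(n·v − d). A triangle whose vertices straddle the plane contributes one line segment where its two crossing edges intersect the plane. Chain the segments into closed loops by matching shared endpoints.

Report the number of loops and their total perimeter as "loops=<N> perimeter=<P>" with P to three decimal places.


loops=1 perimeter=9.054

Straddling triangles (8 of 20):
  (v0,v1,v7) [++-] → (0.384799, 1.3629, -1.1978)–(-0.384799, 1.3629, -1.1978)  len=0.7696
  (v0,v7,v10) [+-+] → (-0.384799, 1.3629, -1.1978)–(-1.63006, 0.11764, -1.1978)  len=1.7611
  (v10,v7,v6) [+--] → (-1.63006, 0.11764, -1.1978)–(-1.63006, -0.11764, -1.1978)  len=0.2353
  (v7,v1,v8) [-++] → (0.384799, 1.3629, -1.1978)–(1.63006, 0.11764, -1.1978)  len=1.7611
  (v3,v2,v6) [++-] → (-0.384799, -1.3629, -1.1978)–(0.384799, -1.3629, -1.1978)  len=0.7696
  (v3,v6,v8) [+-+] → (0.384799, -1.3629, -1.1978)–(1.63006, -0.11764, -1.1978)  len=1.7611
  (v6,v2,v10) [-++] → (-0.384799, -1.3629, -1.1978)–(-1.63006, -0.11764, -1.1978)  len=1.7611
  (v8,v6,v7) [+--] → (1.63006, -0.11764, -1.1978)–(1.63006, 0.11764, -1.1978)  len=0.2353

Chained into 1 loop(s):
  loop 1: 8 segments, perimeter = 9.0540
Total perimeter = 9.054
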